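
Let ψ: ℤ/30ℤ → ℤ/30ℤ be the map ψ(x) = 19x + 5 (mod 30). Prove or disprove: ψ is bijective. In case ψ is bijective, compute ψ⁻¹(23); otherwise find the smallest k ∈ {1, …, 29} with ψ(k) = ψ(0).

Recall that ψ is injective if ψ(u) = ψ(v) implies u = v.
If ψ(u) = ψ(v), then 19u ≡ 19v (mod 30). Because gcd(19, 30) = 1, we may cancel 19 to get u ≡ v (mod 30).
We now compute 19⁻¹ mod 30 explicitly. Euclid's algorithm: 30 = 1·19 + 11, 19 = 1·11 + 8, 11 = 1·8 + 3, 8 = 2·3 + 2, 3 = 1·2 + 1; back-substituting gives 1 = 19·19 − 12·30, so 19⁻¹ ≡ 19 (mod 30).
Then y ↦ 19(y − 5) is a two-sided inverse to ψ, so every y ∈ ℤ/30ℤ has a preimage.
So ψ is bijective.
Since ψ is bijective, we compute ψ⁻¹(23): solve 19x + 5 ≡ 23 (mod 30), i.e. 19x ≡ 18 (mod 30).
Multiplying by 19⁻¹ = 19 gives x ≡ 19·18 = 342 = 11·30 + 12 ≡ 12 (mod 30).
Check: ψ(12) = 19·12 + 5 = 233 = 7·30 + 23 ≡ 23 (mod 30).

12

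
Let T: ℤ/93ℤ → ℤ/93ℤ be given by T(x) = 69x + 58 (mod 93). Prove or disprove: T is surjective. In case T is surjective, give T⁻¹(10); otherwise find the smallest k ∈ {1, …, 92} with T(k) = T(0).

31

Recall that T is surjective if every y in the codomain equals T(x) for some x in the domain.
Since gcd(69, 93) = 3, we have 69x ≡ 0 (mod 3) for all x, so T(x) ≡ 1 (mod 3).
But 0 ≢ 1 (mod 3), so 0 ∈ ℤ/93ℤ has no preimage. So T is not surjective.
Since T is not surjective, we find the least positive k with T(k) = T(0): this means 69k ≡ 0 (mod 93), i.e. 93 ∣ 69k. Since gcd(69, 93) = 3, dividing through by 3 this holds exactly when 31 ∣ 23k, and as gcd(23, 31) = 1, exactly when 31 ∣ k.
The smallest positive such k is 31.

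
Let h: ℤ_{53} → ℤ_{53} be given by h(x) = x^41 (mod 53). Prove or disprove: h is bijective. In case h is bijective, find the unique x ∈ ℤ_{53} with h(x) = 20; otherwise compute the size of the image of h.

32

Since 53 is prime, the nonzero elements of ℤ_{53} form a cyclic group of order 52.
As gcd(41, 52) = 1, raising to the 41st power is a bijection on this group: if u^41 ≡ v^41 then (uv^{−1})^41 = 1, and the only element of order dividing gcd(41, 52) = 1 is 1, so u = v.
With h(0) = 0 this makes h injective on all of ℤ_{53}, hence bijective (finite equal-size domain and codomain). In particular h is bijective.
Since h is bijective, we find the preimage of 20. The inverse of x ↦ x^41 on (ℤ_{53})^× is x ↦ x^33, because 41·33 = 1353 = 26·52 + 1 ≡ 1 (mod 52) and x^{52} = 1 for x ≠ 0 (Fermat). So h⁻¹(20) = 20^33 mod 53.
Repeated squaring mod 53: 20^1 ≡ 20, 20^2 ≡ 20² = 400 ≡ 29, 20^4 ≡ 29² = 841 ≡ 46, 20^8 ≡ 46² = 2116 ≡ 49, 20^16 ≡ 49² = 2401 ≡ 16, 20^32 ≡ 16² = 256 ≡ 44. Since 33 = 32 + 1, 20^33 ≡ 44·20: 44·20 = 880 ≡ 32. So 20^33 ≡ 32 (mod 53).
Hence h⁻¹(20) = 32.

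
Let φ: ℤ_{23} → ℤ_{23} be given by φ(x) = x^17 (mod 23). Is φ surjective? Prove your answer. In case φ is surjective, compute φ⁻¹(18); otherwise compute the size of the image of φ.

2

Since 23 is prime, the nonzero elements of ℤ_{23} form a cyclic group of order 22.
As gcd(17, 22) = 1, raising to the 17th power is a bijection on this group: if s^17 ≡ t^17 then (st^{−1})^17 = 1, and the only element of order dividing gcd(17, 22) = 1 is 1, so s = t.
With φ(0) = 0 this makes φ injective on all of ℤ_{23}, hence bijective (finite equal-size domain and codomain). In particular φ is surjective.
Since φ is surjective, we find the preimage of 18. The inverse of x ↦ x^17 on (ℤ_{23})^× is x ↦ x^13, because 17·13 = 221 = 10·22 + 1 ≡ 1 (mod 22) and x^{22} = 1 for x ≠ 0 (Fermat). So φ⁻¹(18) = 18^13 mod 23.
Repeated squaring mod 23: 18^1 ≡ 18, 18^2 ≡ 18² = 324 ≡ 2, 18^4 ≡ 2² = 4, 18^8 ≡ 4² = 16. Since 13 = 8 + 4 + 1, 18^13 ≡ 16·4·18: 16·4 = 64 ≡ 18, then 18·18 = 324 ≡ 2. So 18^13 ≡ 2 (mod 23).
Hence φ⁻¹(18) = 2.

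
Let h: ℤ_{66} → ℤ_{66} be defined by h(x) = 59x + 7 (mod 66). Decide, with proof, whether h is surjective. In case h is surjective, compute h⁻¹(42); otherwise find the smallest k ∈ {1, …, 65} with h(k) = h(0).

Recall: surjectivity means every element of the codomain has a preimage under h.
Since gcd(59, 66) = 1, 59 is invertible modulo 66. Euclid's algorithm: 66 = 1·59 + 7, 59 = 8·7 + 3, 7 = 2·3 + 1; back-substituting gives 1 = 47·59 − 42·66, so 59⁻¹ ≡ 47 (mod 66).
Then y ↦ 47(y − 7) is a two-sided inverse to h, so every y ∈ ℤ_{66} has a preimage.
Hence h is surjective.
Since h is surjective, we compute h⁻¹(42): solve 59x + 7 ≡ 42 (mod 66), i.e. 59x ≡ 35 (mod 66).
Multiplying by 59⁻¹ = 47 gives x ≡ 47·35 = 1645 = 24·66 + 61 ≡ 61 (mod 66).
Check: h(61) = 59·61 + 7 = 3606 = 54·66 + 42 ≡ 42 (mod 66).

61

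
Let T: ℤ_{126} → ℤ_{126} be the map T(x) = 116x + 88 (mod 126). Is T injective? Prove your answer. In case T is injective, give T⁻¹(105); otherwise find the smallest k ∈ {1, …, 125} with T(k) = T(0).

63

Recall: T is injective when T(a) = T(b) forces a = b.
We have gcd(116, 126) = 2 > 1. Taking a = 0 and b = 63: T(0) = 88 and T(63) = 116·63 + 88 = 7396 ≡ 88 (mod 126).
So T(0) = T(63) while 0 ≠ 63, so T is not injective.
Since T is not injective, we find the least positive k with T(k) = T(0): this means 116k ≡ 0 (mod 126), i.e. 126 ∣ 116k. Since gcd(116, 126) = 2, dividing through by 2 this holds exactly when 63 ∣ 58k, and as gcd(58, 63) = 1, exactly when 63 ∣ k.
The smallest positive such k is 63.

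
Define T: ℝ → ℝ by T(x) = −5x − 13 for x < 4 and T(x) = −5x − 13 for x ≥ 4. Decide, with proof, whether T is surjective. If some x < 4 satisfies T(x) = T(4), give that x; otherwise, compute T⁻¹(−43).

Both pieces are strictly decreasing (slopes −5 and −5), so each is injective on its own interval.
The left piece maps (−∞, 4) onto (−33, ∞); the right piece maps [4, ∞) onto (−∞, −33].
These images together cover ℝ, so T is surjective.
Because the two images are disjoint, no x < 4 has T(x) = T(4), so we compute T⁻¹(−43): −43 lies in (−∞, −33], so solve −5x − 13 = −43: x = (−43 + 13)/(−5) = 6.

6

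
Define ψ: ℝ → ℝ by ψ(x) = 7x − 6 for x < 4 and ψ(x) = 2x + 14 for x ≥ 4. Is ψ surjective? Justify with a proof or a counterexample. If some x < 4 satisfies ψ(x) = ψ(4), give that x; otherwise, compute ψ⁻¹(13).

19/7

Both pieces are strictly increasing (slopes 7 and 2), so each is injective on its own interval.
The left piece maps (−∞, 4) onto (−∞, 22); the right piece maps [4, ∞) onto [22, ∞).
These images together cover ℝ, so ψ is surjective.
Because the two images are disjoint, no x < 4 has ψ(x) = ψ(4), so we compute ψ⁻¹(13): 13 lies in (−∞, 22), so solve 7x − 6 = 13: x = (13 + 6)/7 = 19/7.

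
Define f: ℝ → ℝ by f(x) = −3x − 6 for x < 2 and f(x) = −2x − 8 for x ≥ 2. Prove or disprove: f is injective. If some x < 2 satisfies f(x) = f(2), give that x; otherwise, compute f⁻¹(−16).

4

Both pieces are strictly decreasing (slopes −3 and −2), so each is injective on its own interval.
The left piece maps (−∞, 2) onto (−12, ∞); the right piece maps [2, ∞) onto (−∞, −12].
These images are disjoint, so no value is attained by both pieces. So f is injective.
Because the two images are disjoint, no x < 2 has f(x) = f(2), so we compute f⁻¹(−16): −16 lies in (−∞, −12], so solve −2x − 8 = −16: x = (−16 + 8)/(−2) = 4.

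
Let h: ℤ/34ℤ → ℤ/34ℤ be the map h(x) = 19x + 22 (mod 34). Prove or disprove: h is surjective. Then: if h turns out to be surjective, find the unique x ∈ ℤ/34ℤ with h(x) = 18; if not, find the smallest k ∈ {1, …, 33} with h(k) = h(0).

By definition, h is surjective if every y in the codomain equals h(x) for some x in the domain.
Since gcd(19, 34) = 1, 19 is invertible modulo 34. Euclid's algorithm: 34 = 1·19 + 15, 19 = 1·15 + 4, 15 = 3·4 + 3, 4 = 1·3 + 1; back-substituting gives 1 = 9·19 − 5·34, so 19⁻¹ ≡ 9 (mod 34).
Then y ↦ 9(y − 22) is a two-sided inverse to h, so every y ∈ ℤ/34ℤ has a preimage.
Therefore h is surjective.
Since h is surjective, we find h⁻¹(18): we need 19x ≡ 18 − 22 ≡ 30 (mod 34). Using 19⁻¹ = 9: x ≡ 9·30 = 270 = 7·34 + 32, so x = 32.
Check: h(32) = 19·32 + 22 = 630 = 18·34 + 18 ≡ 18 (mod 34).

32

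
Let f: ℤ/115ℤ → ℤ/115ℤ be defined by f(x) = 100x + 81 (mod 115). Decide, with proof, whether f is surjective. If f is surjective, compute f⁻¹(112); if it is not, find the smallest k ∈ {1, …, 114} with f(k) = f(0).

Recall that f is surjective if every y in the codomain equals f(x) for some x in the domain.
Since gcd(100, 115) = 5, we have 100x ≡ 0 (mod 5) for all x, so f(x) ≡ 1 (mod 5).
But 0 ≢ 1 (mod 5), so 0 ∈ ℤ/115ℤ has no preimage. So f is not surjective.
Since f is not surjective, we find the least positive k with f(k) = f(0): this means 100k ≡ 0 (mod 115), i.e. 115 ∣ 100k. Since gcd(100, 115) = 5, dividing through by 5 this holds exactly when 23 ∣ 20k, and as gcd(20, 23) = 1, exactly when 23 ∣ k.
The smallest positive such k is 23.

23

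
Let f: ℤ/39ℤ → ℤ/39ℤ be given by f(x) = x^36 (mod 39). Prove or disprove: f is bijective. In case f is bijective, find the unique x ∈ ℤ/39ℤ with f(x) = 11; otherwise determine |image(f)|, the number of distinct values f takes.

f(1) = 1^36 = 1.
f(2): Repeated squaring mod 39: 2^1 ≡ 2, 2^2 ≡ 2² = 4, 2^4 ≡ 4² = 16, 2^8 ≡ 16² = 256 ≡ 22, 2^16 ≡ 22² = 484 ≡ 16, 2^32 ≡ 16² = 256 ≡ 22. Since 36 = 32 + 4, 2^36 ≡ 22·16: 22·16 = 352 ≡ 1. So 2^36 ≡ 1 (mod 39).
So f(1) = f(2) = 1 while 1 ≠ 2, so f is not injective, hence not bijective.
Since f is not bijective, we determine |image(f)|. Computing x^36 mod 39 for each x (by repeated squaring, reducing mod 39 at every step), the values f(0), f(1), …, f(38) are: 0, 1, 1, 27, 1, 1, 27, 1, 1, 27, 1, 1, 27, 13, 1, 27, 1, 1, 27, 1, 1, 27, 1, 1, 27, 1, 13, 27, 1, 1, 27, 1, 1, 27, 1, 1, 27, 1, 1.
The distinct values are {0, 1, 13, 27}; there are 4 of them.

4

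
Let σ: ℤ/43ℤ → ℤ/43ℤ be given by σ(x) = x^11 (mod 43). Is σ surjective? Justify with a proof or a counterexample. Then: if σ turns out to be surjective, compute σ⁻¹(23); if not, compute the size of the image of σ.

13

Since 43 is prime, the nonzero elements of ℤ/43ℤ form a cyclic group of order 42.
As gcd(11, 42) = 1, raising to the 11th power is a bijection on this group: if x_1^11 ≡ x_2^11 then (x_1x_2^{−1})^11 = 1, and the only element of order dividing gcd(11, 42) = 1 is 1, so x_1 = x_2.
With σ(0) = 0 this makes σ injective on all of ℤ/43ℤ, hence bijective (finite equal-size domain and codomain). In particular σ is surjective.
Since σ is surjective, we find the preimage of 23. The inverse of x ↦ x^11 on (ℤ/43ℤ)^× is x ↦ x^23, because 11·23 = 253 = 6·42 + 1 ≡ 1 (mod 42) and x^{42} = 1 for x ≠ 0 (Fermat). So σ⁻¹(23) = 23^23 mod 43.
Repeated squaring mod 43: 23^1 ≡ 23, 23^2 ≡ 23² = 529 ≡ 13, 23^4 ≡ 13² = 169 ≡ 40, 23^8 ≡ 40² = 1600 ≡ 9, 23^16 ≡ 9² = 81 ≡ 38. Since 23 = 16 + 4 + 2 + 1, 23^23 ≡ 38·40·13·23: 38·40 = 1520 ≡ 15, then 15·13 = 195 ≡ 23, then 23·23 = 529 ≡ 13. So 23^23 ≡ 13 (mod 43).
Hence σ⁻¹(23) = 13.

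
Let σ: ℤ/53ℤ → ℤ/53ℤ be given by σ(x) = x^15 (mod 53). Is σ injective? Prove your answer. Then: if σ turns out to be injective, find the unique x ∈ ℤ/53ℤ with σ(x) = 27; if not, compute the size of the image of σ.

41

Since 53 is prime, the nonzero elements of ℤ/53ℤ form a cyclic group of order 52.
As gcd(15, 52) = 1, raising to the 15th power is a bijection on this group: if a^15 ≡ b^15 then (ab^{−1})^15 = 1, and the only element of order dividing gcd(15, 52) = 1 is 1, so a = b.
With σ(0) = 0 this makes σ injective on all of ℤ/53ℤ, hence bijective (finite equal-size domain and codomain). In particular σ is injective.
Since σ is injective, we find the preimage of 27. The inverse of x ↦ x^15 on (ℤ/53ℤ)^× is x ↦ x^7, because 15·7 = 105 = 2·52 + 1 ≡ 1 (mod 52) and x^{52} = 1 for x ≠ 0 (Fermat). So σ⁻¹(27) = 27^7 mod 53.
Repeated squaring mod 53: 27^1 ≡ 27, 27^2 ≡ 27² = 729 ≡ 40, 27^4 ≡ 40² = 1600 ≡ 10. Since 7 = 4 + 2 + 1, 27^7 ≡ 10·40·27: 10·40 = 400 ≡ 29, then 29·27 = 783 ≡ 41. So 27^7 ≡ 41 (mod 53).
Hence σ⁻¹(27) = 41.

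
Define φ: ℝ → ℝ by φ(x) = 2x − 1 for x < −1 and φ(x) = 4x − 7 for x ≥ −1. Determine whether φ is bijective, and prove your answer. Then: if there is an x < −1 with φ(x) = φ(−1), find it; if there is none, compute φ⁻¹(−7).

-5

Both pieces are strictly increasing (slopes 2 and 4), so each is injective on its own interval.
The left piece maps (−∞, −1) onto (−∞, −3); the right piece maps [−1, ∞) onto [−11, ∞).
These images overlap. In particular φ(−1) = −11 (right piece), and solving 2x − 1 = −11 on the left piece gives x = −5 < −1.
So φ(−5) = φ(−1) with −5 ≠ −1, and φ is not injective, hence not bijective. This x = −5 is the requested value below −1.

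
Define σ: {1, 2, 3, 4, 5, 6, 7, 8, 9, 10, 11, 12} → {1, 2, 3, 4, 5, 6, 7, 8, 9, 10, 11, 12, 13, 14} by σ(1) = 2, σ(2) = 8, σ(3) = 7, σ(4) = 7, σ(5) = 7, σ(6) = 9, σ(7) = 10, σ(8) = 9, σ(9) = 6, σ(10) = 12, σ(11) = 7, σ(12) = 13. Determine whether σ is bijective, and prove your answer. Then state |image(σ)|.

σ(3) = 7 = σ(4) with 3 ≠ 4, so σ is not injective, hence not bijective.
The image of σ is {2, 6, 7, 8, 9, 10, 12, 13}, which has 8 elements.

8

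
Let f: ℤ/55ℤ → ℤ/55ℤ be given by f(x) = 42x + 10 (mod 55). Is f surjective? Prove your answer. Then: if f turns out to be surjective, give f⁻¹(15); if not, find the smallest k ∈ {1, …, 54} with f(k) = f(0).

Recall that f is surjective if every y in the codomain equals f(x) for some x in the domain.
Since gcd(42, 55) = 1, 42 is invertible modulo 55. Euclid's algorithm: 55 = 1·42 + 13, 42 = 3·13 + 3, 13 = 4·3 + 1; back-substituting gives 1 = 38·42 − 29·55, so 42⁻¹ ≡ 38 (mod 55).
For any y ∈ ℤ/55ℤ, x = 38(y − 10) mod 55 satisfies f(x) = 42·38(y − 10) + 10 ≡ y (since 42·38 ≡ 1 mod 55). So every y has a preimage.
Hence f is surjective.
Since f is surjective, we compute f⁻¹(15): solve 42x + 10 ≡ 15 (mod 55), i.e. 42x ≡ 5 (mod 55).
Multiplying by 42⁻¹ = 38 gives x ≡ 38·5 = 190 = 3·55 + 25 ≡ 25 (mod 55).
Check: f(25) = 42·25 + 10 = 1060 = 19·55 + 15 ≡ 15 (mod 55).

25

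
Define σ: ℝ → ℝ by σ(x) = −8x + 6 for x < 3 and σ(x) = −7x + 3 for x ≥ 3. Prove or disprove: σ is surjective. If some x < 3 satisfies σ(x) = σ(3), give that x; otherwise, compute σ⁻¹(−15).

21/8

Both pieces are strictly decreasing (slopes −8 and −7), so each is injective on its own interval.
The left piece maps (−∞, 3) onto (−18, ∞); the right piece maps [3, ∞) onto (−∞, −18].
These images together cover ℝ, so σ is surjective.
Because the two images are disjoint, no x < 3 has σ(x) = σ(3), so we compute σ⁻¹(−15): −15 lies in (−18, ∞), so solve −8x + 6 = −15: x = (−15 − 6)/(−8) = 21/8.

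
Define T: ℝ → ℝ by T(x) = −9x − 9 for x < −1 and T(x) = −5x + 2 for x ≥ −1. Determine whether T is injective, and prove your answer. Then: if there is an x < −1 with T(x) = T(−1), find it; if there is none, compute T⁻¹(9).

-16/9

Both pieces are strictly decreasing (slopes −9 and −5), so each is injective on its own interval.
The left piece maps (−∞, −1) onto (0, ∞); the right piece maps [−1, ∞) onto (−∞, 7].
These images overlap. In particular T(−1) = 7 (right piece), and solving −9x − 9 = 7 on the left piece gives x = −16/9 < −1.
So T(−16/9) = T(−1) with −16/9 ≠ −1, and T is not injective. This x = −16/9 is the requested value below −1.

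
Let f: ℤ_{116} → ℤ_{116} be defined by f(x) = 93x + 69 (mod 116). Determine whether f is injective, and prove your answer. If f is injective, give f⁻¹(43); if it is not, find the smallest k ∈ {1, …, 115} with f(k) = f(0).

102

Recall that injectivity means: for all a, b in the domain, f(a) = f(b) implies a = b.
Suppose f(a) = f(b) in ℤ_{116}. Then 93a + 69 ≡ 93b + 69 (mod 116), thus 93(a − b) ≡ 0 (mod 116).
Since gcd(93, 116) = 1, 93 is invertible modulo 116, thus a − b ≡ 0 (mod 116), i.e. a = b.
Thus f is injective.
We now compute 93⁻¹ mod 116 explicitly. Euclid's algorithm: 116 = 1·93 + 23, 93 = 4·23 + 1; back-substituting gives 1 = 5·93 − 4·116, so 93⁻¹ ≡ 5 (mod 116).
Since f is injective, we compute f⁻¹(43): solve 93x + 69 ≡ 43 (mod 116), i.e. 93x ≡ 90 (mod 116).
Multiplying by 93⁻¹ = 5 gives x ≡ 5·90 = 450 = 3·116 + 102 ≡ 102 (mod 116).
Check: f(102) = 93·102 + 69 = 9555 = 82·116 + 43 ≡ 43 (mod 116).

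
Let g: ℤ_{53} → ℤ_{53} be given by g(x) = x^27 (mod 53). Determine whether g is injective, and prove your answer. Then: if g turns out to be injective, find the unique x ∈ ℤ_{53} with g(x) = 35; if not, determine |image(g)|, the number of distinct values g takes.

18

Since 53 is prime, the nonzero elements of ℤ_{53} form a cyclic group of order 52.
As gcd(27, 52) = 1, raising to the 27th power is a bijection on this group: if a^27 ≡ b^27 then (ab^{−1})^27 = 1, and the only element of order dividing gcd(27, 52) = 1 is 1, so a = b.
With g(0) = 0 this makes g injective on all of ℤ_{53}, hence bijective (finite equal-size domain and codomain). In particular g is injective.
Since g is injective, we find the preimage of 35. The inverse of x ↦ x^27 on (ℤ_{53})^× is x ↦ x^27, because 27·27 = 729 = 14·52 + 1 ≡ 1 (mod 52) and x^{52} = 1 for x ≠ 0 (Fermat). So g⁻¹(35) = 35^27 mod 53.
Repeated squaring mod 53: 35^1 ≡ 35, 35^2 ≡ 35² = 1225 ≡ 6, 35^4 ≡ 6² = 36, 35^8 ≡ 36² = 1296 ≡ 24, 35^16 ≡ 24² = 576 ≡ 46. Since 27 = 16 + 8 + 2 + 1, 35^27 ≡ 46·24·6·35: 46·24 = 1104 ≡ 44, then 44·6 = 264 ≡ 52, then 52·35 = 1820 ≡ 18. So 35^27 ≡ 18 (mod 53).
Hence g⁻¹(35) = 18.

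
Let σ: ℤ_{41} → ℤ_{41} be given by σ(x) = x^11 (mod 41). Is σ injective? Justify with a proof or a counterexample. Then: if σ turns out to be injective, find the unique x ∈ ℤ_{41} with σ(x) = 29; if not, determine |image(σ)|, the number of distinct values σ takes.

Since 41 is prime, the nonzero elements of ℤ_{41} form a cyclic group of order 40.
As gcd(11, 40) = 1, raising to the 11th power is a bijection on this group: if s^11 ≡ t^11 then (st^{−1})^11 = 1, and the only element of order dividing gcd(11, 40) = 1 is 1, so s = t.
With σ(0) = 0 this makes σ injective on all of ℤ_{41}, hence bijective (finite equal-size domain and codomain). In particular σ is injective.
Since σ is injective, we find the preimage of 29. The inverse of x ↦ x^11 on (ℤ_{41})^× is x ↦ x^11, because 11·11 = 121 = 3·40 + 1 ≡ 1 (mod 40) and x^{40} = 1 for x ≠ 0 (Fermat). So σ⁻¹(29) = 29^11 mod 41.
Repeated squaring mod 41: 29^1 ≡ 29, 29^2 ≡ 29² = 841 ≡ 21, 29^4 ≡ 21² = 441 ≡ 31, 29^8 ≡ 31² = 961 ≡ 18. Since 11 = 8 + 2 + 1, 29^11 ≡ 18·21·29: 18·21 = 378 ≡ 9, then 9·29 = 261 ≡ 15. So 29^11 ≡ 15 (mod 41).
Hence σ⁻¹(29) = 15.

15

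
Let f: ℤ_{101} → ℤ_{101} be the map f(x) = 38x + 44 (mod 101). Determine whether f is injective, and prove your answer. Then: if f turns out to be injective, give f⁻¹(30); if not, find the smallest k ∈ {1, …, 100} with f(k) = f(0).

If f(u) = f(v), then 38u ≡ 38v (mod 101). Because gcd(38, 101) = 1, we may cancel 38 to get u ≡ v (mod 101).
Thus f is injective.
We now compute 38⁻¹ mod 101 explicitly. Euclid's algorithm: 101 = 2·38 + 25, 38 = 1·25 + 13, 25 = 1·13 + 12, 13 = 1·12 + 1; back-substituting gives 1 = 8·38 − 3·101, so 38⁻¹ ≡ 8 (mod 101).
Since f is injective, we find f⁻¹(30): we need 38x ≡ 30 − 44 ≡ 87 (mod 101). Using 38⁻¹ = 8: x ≡ 8·87 = 696 = 6·101 + 90, so x = 90.
Check: f(90) = 38·90 + 44 = 3464 = 34·101 + 30 ≡ 30 (mod 101).

90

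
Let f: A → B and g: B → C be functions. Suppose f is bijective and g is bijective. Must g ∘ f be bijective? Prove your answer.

bijective

Injectivity: if g(f(a)) = g(f(b)) then f(a) = f(b) (g injective) so a = b (f injective).
Surjectivity: for c ∈ C pick b with g(b) = c, then a with f(a) = b; then (g ∘ f)(a) = c.
Thus g ∘ f is bijective.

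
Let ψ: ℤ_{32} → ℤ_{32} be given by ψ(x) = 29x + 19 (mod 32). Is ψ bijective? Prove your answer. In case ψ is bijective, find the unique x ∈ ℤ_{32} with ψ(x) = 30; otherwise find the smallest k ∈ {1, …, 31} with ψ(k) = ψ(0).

If ψ(a) = ψ(b), then 29a ≡ 29b (mod 32). Because gcd(29, 32) = 1, we may cancel 29 to get a ≡ b (mod 32).
We now compute 29⁻¹ mod 32 explicitly. Euclid's algorithm: 32 = 1·29 + 3, 29 = 9·3 + 2, 3 = 1·2 + 1; back-substituting gives 1 = 21·29 − 19·32, so 29⁻¹ ≡ 21 (mod 32).
Then y ↦ 21(y − 19) is a two-sided inverse to ψ, so every y ∈ ℤ_{32} has a preimage.
Therefore ψ is bijective.
Since ψ is bijective, we find ψ⁻¹(30): we need 29x ≡ 30 − 19 ≡ 11 (mod 32). Using 29⁻¹ = 21: x ≡ 21·11 = 231 = 7·32 + 7, so x = 7.
Check: ψ(7) = 29·7 + 19 = 222 = 6·32 + 30 ≡ 30 (mod 32).

7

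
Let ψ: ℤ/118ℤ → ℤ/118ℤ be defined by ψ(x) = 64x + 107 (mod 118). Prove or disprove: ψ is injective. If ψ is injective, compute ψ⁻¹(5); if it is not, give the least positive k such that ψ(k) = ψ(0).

Recall: ψ is injective when ψ(u) = ψ(v) forces u = v.
We have gcd(64, 118) = 2 > 1. Taking u = 0 and v = 59: ψ(0) = 107 and ψ(59) = 64·59 + 107 = 3883 ≡ 107 (mod 118).
So ψ(0) = ψ(59) while 0 ≠ 59, therefore ψ is not injective.
Since ψ is not injective, we find the least positive k with ψ(k) = ψ(0): this means 64k ≡ 0 (mod 118), i.e. 118 ∣ 64k. Since gcd(64, 118) = 2, dividing through by 2 this holds exactly when 59 ∣ 32k, and as gcd(32, 59) = 1, exactly when 59 ∣ k.
The smallest positive such k is 59.

59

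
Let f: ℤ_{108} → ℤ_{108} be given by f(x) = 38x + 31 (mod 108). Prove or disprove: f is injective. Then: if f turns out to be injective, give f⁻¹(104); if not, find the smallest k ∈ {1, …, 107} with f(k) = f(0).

We have gcd(38, 108) = 2 > 1. Taking x_1 = 0 and x_2 = 54: f(0) = 31 and f(54) = 38·54 + 31 = 2083 ≡ 31 (mod 108).
So f(0) = f(54) while 0 ≠ 54, thus f is not injective.
Since f is not injective, we find the least positive k with f(k) = f(0): this means 38k ≡ 0 (mod 108), i.e. 108 ∣ 38k. Since gcd(38, 108) = 2, dividing through by 2 this holds exactly when 54 ∣ 19k, and as gcd(19, 54) = 1, exactly when 54 ∣ k.
The smallest positive such k is 54.

54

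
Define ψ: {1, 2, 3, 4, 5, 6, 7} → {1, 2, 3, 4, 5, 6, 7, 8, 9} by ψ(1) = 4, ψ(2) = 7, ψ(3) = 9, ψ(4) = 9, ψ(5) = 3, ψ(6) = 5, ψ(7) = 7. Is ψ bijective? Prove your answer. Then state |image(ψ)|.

5

ψ(3) = 9 = ψ(4) with 3 ≠ 4, so ψ is not injective, hence not bijective.
The image of ψ is {3, 4, 5, 7, 9}, which has 5 elements.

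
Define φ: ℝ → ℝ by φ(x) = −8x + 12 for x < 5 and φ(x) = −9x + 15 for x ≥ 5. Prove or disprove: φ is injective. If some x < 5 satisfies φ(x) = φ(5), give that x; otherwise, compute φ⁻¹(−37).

Both pieces are strictly decreasing (slopes −8 and −9), so each is injective on its own interval.
The left piece maps (−∞, 5) onto (−28, ∞); the right piece maps [5, ∞) onto (−∞, −30].
These images are disjoint, so no value is attained by both pieces. Thus φ is injective.
Because the two images are disjoint, no x < 5 has φ(x) = φ(5), so we compute φ⁻¹(−37): −37 lies in (−∞, −30], so solve −9x + 15 = −37: x = (−37 − 15)/(−9) = 52/9.

52/9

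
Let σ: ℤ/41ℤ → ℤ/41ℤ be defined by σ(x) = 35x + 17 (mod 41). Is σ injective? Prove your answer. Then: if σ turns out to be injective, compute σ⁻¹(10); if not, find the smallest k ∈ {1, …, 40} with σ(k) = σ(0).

If σ(u) = σ(v), then 35u ≡ 35v (mod 41). Because gcd(35, 41) = 1, we may cancel 35 to get u ≡ v (mod 41).
Thus σ is injective.
We now compute 35⁻¹ mod 41 explicitly. Euclid's algorithm: 41 = 1·35 + 6, 35 = 5·6 + 5, 6 = 1·5 + 1; back-substituting gives 1 = 34·35 − 29·41, so 35⁻¹ ≡ 34 (mod 41).
Since σ is injective, we find σ⁻¹(10): we need 35x ≡ 10 − 17 ≡ 34 (mod 41). Using 35⁻¹ = 34: x ≡ 34·34 = 1156 = 28·41 + 8, so x = 8.
Check: σ(8) = 35·8 + 17 = 297 = 7·41 + 10 ≡ 10 (mod 41).

8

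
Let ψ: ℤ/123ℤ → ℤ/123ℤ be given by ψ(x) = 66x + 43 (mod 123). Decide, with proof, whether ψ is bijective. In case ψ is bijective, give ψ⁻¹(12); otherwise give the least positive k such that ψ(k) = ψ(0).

41

We have gcd(66, 123) = 3 > 1. Taking u = 0 and v = 41: ψ(0) = 43 and ψ(41) = 66·41 + 43 = 2749 ≡ 43 (mod 123).
So ψ(0) = ψ(41) while 0 ≠ 41, hence ψ is not injective, hence not bijective.
Since ψ is not bijective, we find the least positive k with ψ(k) = ψ(0): this means 66k ≡ 0 (mod 123), i.e. 123 ∣ 66k. Since gcd(66, 123) = 3, dividing through by 3 this holds exactly when 41 ∣ 22k, and as gcd(22, 41) = 1, exactly when 41 ∣ k.
The smallest positive such k is 41.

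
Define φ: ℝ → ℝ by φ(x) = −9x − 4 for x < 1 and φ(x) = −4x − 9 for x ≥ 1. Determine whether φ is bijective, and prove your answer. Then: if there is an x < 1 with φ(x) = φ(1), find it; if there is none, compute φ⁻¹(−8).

Both pieces are strictly decreasing (slopes −9 and −4), so each is injective on its own interval.
The left piece maps (−∞, 1) onto (−13, ∞); the right piece maps [1, ∞) onto (−∞, −13].
Since −13 = −13, the images partition ℝ: φ is injective and surjective, hence bijective.
Because the two images are disjoint, no x < 1 has φ(x) = φ(1), so we compute φ⁻¹(−8): −8 lies in (−13, ∞), so solve −9x − 4 = −8: x = (−8 + 4)/(−9) = 4/9.

4/9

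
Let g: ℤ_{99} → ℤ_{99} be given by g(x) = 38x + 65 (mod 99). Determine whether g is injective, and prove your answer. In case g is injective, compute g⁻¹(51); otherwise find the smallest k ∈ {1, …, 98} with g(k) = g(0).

83

By definition, g is injective if g(s) = g(t) implies s = t.
Suppose g(s) = g(t) in ℤ_{99}. Then 38s + 65 ≡ 38t + 65 (mod 99), so 38(s − t) ≡ 0 (mod 99).
Since gcd(38, 99) = 1, 38 is invertible modulo 99, so s − t ≡ 0 (mod 99), i.e. s = t.
So g is injective.
We now compute 38⁻¹ mod 99 explicitly. Euclid's algorithm: 99 = 2·38 + 23, 38 = 1·23 + 15, 23 = 1·15 + 8, 15 = 1·8 + 7, 8 = 1·7 + 1; back-substituting gives 1 = 86·38 − 33·99, so 38⁻¹ ≡ 86 (mod 99).
Since g is injective, we find g⁻¹(51): we need 38x ≡ 51 − 65 ≡ 85 (mod 99). Using 38⁻¹ = 86: x ≡ 86·85 = 7310 = 73·99 + 83, so x = 83.
Check: g(83) = 38·83 + 65 = 3219 = 32·99 + 51 ≡ 51 (mod 99).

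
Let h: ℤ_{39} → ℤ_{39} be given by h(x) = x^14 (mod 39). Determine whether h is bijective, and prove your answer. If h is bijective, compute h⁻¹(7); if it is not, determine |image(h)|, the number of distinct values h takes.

14

h(5): Repeated squaring mod 39: 5^1 ≡ 5, 5^2 ≡ 5² = 25, 5^4 ≡ 25² = 625 ≡ 1, 5^8 ≡ 1² = 1. Since 14 = 8 + 4 + 2, 5^14 ≡ 1·1·25: 1·1 = 1, then 1·25 = 25. So 5^14 ≡ 25 (mod 39).
h(8): Repeated squaring mod 39: 8^1 ≡ 8, 8^2 ≡ 8² = 64 ≡ 25, 8^4 ≡ 25² = 625 ≡ 1, 8^8 ≡ 1² = 1. Since 14 = 8 + 4 + 2, 8^14 ≡ 1·1·25: 1·1 = 1, then 1·25 = 25. So 8^14 ≡ 25 (mod 39).
So h(5) = h(8) = 25 while 5 ≠ 8, so h is not injective, hence not bijective.
Since h is not bijective, we determine |image(h)|. Computing x^14 mod 39 for each x (by repeated squaring, reducing mod 39 at every step), the values h(0), h(1), …, h(38) are: 0, 1, 4, 9, 16, 25, 36, 10, 25, 3, 22, 4, 27, 13, 1, 30, 22, 16, 12, 10, 10, 12, 16, 22, 30, 1, 13, 27, 4, 22, 3, 25, 10, 36, 25, 16, 9, 4, 1.
The distinct values are {0, 1, 3, 4, 9, 10, 12, 13, 16, 22, 25, 27, 30, 36}; there are 14 of them.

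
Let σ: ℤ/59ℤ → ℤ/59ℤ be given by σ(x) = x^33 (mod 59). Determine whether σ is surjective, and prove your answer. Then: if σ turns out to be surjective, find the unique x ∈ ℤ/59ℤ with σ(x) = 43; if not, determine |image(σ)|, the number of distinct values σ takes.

2

Since 59 is prime, the nonzero elements of ℤ/59ℤ form a cyclic group of order 58.
As gcd(33, 58) = 1, raising to the 33rd power is a bijection on this group: if x_1^33 ≡ x_2^33 then (x_1x_2^{−1})^33 = 1, and the only element of order dividing gcd(33, 58) = 1 is 1, so x_1 = x_2.
With σ(0) = 0 this makes σ injective on all of ℤ/59ℤ, hence bijective (finite equal-size domain and codomain). In particular σ is surjective.
Since σ is surjective, we find the preimage of 43. The inverse of x ↦ x^33 on (ℤ/59ℤ)^× is x ↦ x^51, because 33·51 = 1683 = 29·58 + 1 ≡ 1 (mod 58) and x^{58} = 1 for x ≠ 0 (Fermat). So σ⁻¹(43) = 43^51 mod 59.
Repeated squaring mod 59: 43^1 ≡ 43, 43^2 ≡ 43² = 1849 ≡ 20, 43^4 ≡ 20² = 400 ≡ 46, 43^8 ≡ 46² = 2116 ≡ 51, 43^16 ≡ 51² = 2601 ≡ 5, 43^32 ≡ 5² = 25. Since 51 = 32 + 16 + 2 + 1, 43^51 ≡ 25·5·20·43: 25·5 = 125 ≡ 7, then 7·20 = 140 ≡ 22, then 22·43 = 946 ≡ 2. So 43^51 ≡ 2 (mod 59).
Hence σ⁻¹(43) = 2.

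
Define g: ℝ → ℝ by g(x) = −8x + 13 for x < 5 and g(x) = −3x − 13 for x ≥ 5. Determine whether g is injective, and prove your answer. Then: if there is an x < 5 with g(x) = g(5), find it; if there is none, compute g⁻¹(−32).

19/3

Both pieces are strictly decreasing (slopes −8 and −3), so each is injective on its own interval.
The left piece maps (−∞, 5) onto (−27, ∞); the right piece maps [5, ∞) onto (−∞, −28].
These images are disjoint, so no value is attained by both pieces. Thus g is injective.
Because the two images are disjoint, no x < 5 has g(x) = g(5), so we compute g⁻¹(−32): −32 lies in (−∞, −28], so solve −3x − 13 = −32: x = (−32 + 13)/(−3) = 19/3.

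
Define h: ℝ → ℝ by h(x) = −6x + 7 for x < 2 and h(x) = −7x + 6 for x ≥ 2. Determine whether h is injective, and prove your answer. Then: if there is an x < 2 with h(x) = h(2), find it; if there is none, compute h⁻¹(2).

5/6

Both pieces are strictly decreasing (slopes −6 and −7), so each is injective on its own interval.
The left piece maps (−∞, 2) onto (−5, ∞); the right piece maps [2, ∞) onto (−∞, −8].
These images are disjoint, so no value is attained by both pieces. Thus h is injective.
Because the two images are disjoint, no x < 2 has h(x) = h(2), so we compute h⁻¹(2): 2 lies in (−5, ∞), so solve −6x + 7 = 2: x = (2 − 7)/(−6) = 5/6.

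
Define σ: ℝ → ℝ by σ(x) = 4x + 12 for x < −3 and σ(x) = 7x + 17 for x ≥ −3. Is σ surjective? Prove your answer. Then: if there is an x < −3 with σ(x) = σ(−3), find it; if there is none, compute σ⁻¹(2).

-4

Both pieces are strictly increasing (slopes 4 and 7), so each is injective on its own interval.
The left piece maps (−∞, −3) onto (−∞, 0); the right piece maps [−3, ∞) onto [−4, ∞).
The union (−∞, 0) ∪ [−4, ∞) covers ℝ, so σ is surjective.
For the follow-up: the images overlap, so an x < −3 with σ(x) = σ(−3) exists. σ(−3) = −4; solving 4x + 12 = −4 for x < −3 gives x = (−4 − 12)/4 = −4.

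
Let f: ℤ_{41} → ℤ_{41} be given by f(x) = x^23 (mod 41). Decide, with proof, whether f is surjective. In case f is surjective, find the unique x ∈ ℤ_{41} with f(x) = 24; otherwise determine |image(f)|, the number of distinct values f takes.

Since 41 is prime, the nonzero elements of ℤ_{41} form a cyclic group of order 40.
As gcd(23, 40) = 1, raising to the 23rd power is a bijection on this group: if x_1^23 ≡ x_2^23 then (x_1x_2^{−1})^23 = 1, and the only element of order dividing gcd(23, 40) = 1 is 1, so x_1 = x_2.
With f(0) = 0 this makes f injective on all of ℤ_{41}, hence bijective (finite equal-size domain and codomain). In particular f is surjective.
Since f is surjective, we find the preimage of 24. The inverse of x ↦ x^23 on (ℤ_{41})^× is x ↦ x^7, because 23·7 = 161 = 4·40 + 1 ≡ 1 (mod 40) and x^{40} = 1 for x ≠ 0 (Fermat). So f⁻¹(24) = 24^7 mod 41.
Repeated squaring mod 41: 24^1 ≡ 24, 24^2 ≡ 24² = 576 ≡ 2, 24^4 ≡ 2² = 4. Since 7 = 4 + 2 + 1, 24^7 ≡ 4·2·24: 4·2 = 8, then 8·24 = 192 ≡ 28. So 24^7 ≡ 28 (mod 41).
Hence f⁻¹(24) = 28.

28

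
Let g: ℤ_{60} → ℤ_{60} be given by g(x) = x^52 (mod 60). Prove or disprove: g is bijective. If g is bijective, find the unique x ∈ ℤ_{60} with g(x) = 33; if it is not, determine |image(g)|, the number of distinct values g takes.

8

g(2): Repeated squaring mod 60: 2^1 ≡ 2, 2^2 ≡ 2² = 4, 2^4 ≡ 4² = 16, 2^8 ≡ 16² = 256 ≡ 16, 2^16 ≡ 16² = 256 ≡ 16, 2^32 ≡ 16² = 256 ≡ 16. Since 52 = 32 + 16 + 4, 2^52 ≡ 16·16·16: 16·16 = 256 ≡ 16, then 16·16 = 256 ≡ 16. So 2^52 ≡ 16 (mod 60).
g(4): Repeated squaring mod 60: 4^1 ≡ 4, 4^2 ≡ 4² = 16, 4^4 ≡ 16² = 256 ≡ 16, 4^8 ≡ 16² = 256 ≡ 16, 4^16 ≡ 16² = 256 ≡ 16, 4^32 ≡ 16² = 256 ≡ 16. Since 52 = 32 + 16 + 4, 4^52 ≡ 16·16·16: 16·16 = 256 ≡ 16, then 16·16 = 256 ≡ 16. So 4^52 ≡ 16 (mod 60).
So g(2) = g(4) = 16 while 2 ≠ 4, so g is not injective, hence not bijective.
Since g is not bijective, we determine |image(g)|. Computing x^52 mod 60 for each x (by repeated squaring, reducing mod 60 at every step), the values g(0), g(1), …, g(59) are: 0, 1, 16, 21, 16, 25, 36, 1, 16, 21, 40, 1, 36, 1, 16, 45, 16, 1, 36, 1, 40, 21, 16, 1, 36, 25, 16, 21, 16, 1, 0, 1, 16, 21, 16, 25, 36, 1, 16, 21, 40, 1, 36, 1, 16, 45, 16, 1, 36, 1, 40, 21, 16, 1, 36, 25, 16, 21, 16, 1.
The distinct values are {0, 1, 16, 21, 25, 36, 40, 45}; there are 8 of them.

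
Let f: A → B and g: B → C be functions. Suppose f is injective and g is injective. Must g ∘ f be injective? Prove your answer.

Suppose (g ∘ f)(a) = (g ∘ f)(b), i.e. g(f(a)) = g(f(b)).
Since g is injective, f(a) = f(b). Since f is injective, a = b. So g ∘ f is injective.

injective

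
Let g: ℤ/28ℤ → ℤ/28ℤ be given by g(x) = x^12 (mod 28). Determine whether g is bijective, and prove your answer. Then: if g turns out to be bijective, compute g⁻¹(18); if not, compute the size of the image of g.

g(1) = 1^12 = 1.
g(3): Repeated squaring mod 28: 3^1 ≡ 3, 3^2 ≡ 3² = 9, 3^4 ≡ 9² = 81 ≡ 25, 3^8 ≡ 25² = 625 ≡ 9. Since 12 = 8 + 4, 3^12 ≡ 9·25: 9·25 = 225 ≡ 1. So 3^12 ≡ 1 (mod 28).
So g(1) = g(3) = 1 while 1 ≠ 3, thus g is not injective, hence not bijective.
Since g is not bijective, we determine |image(g)|. Computing x^12 mod 28 for each x (by repeated squaring, reducing mod 28 at every step), the values g(0), g(1), …, g(27) are: 0, 1, 8, 1, 8, 1, 8, 21, 8, 1, 8, 1, 8, 1, 0, 1, 8, 1, 8, 1, 8, 21, 8, 1, 8, 1, 8, 1.
The distinct values are {0, 1, 8, 21}; there are 4 of them.

4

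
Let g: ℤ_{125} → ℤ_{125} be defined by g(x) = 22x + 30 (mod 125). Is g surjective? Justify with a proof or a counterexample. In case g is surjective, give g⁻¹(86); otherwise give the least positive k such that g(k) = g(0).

48

By definition, g is surjective if every y in the codomain equals g(x) for some x in the domain.
Since gcd(22, 125) = 1, 22 is invertible modulo 125. Euclid's algorithm: 125 = 5·22 + 15, 22 = 1·15 + 7, 15 = 2·7 + 1; back-substituting gives 1 = 108·22 − 19·125, so 22⁻¹ ≡ 108 (mod 125).
Then y ↦ 108(y − 30) is a two-sided inverse to g, so every y ∈ ℤ_{125} has a preimage.
Hence g is surjective.
Since g is surjective, we find g⁻¹(86): we need 22x ≡ 86 − 30 ≡ 56 (mod 125). Using 22⁻¹ = 108: x ≡ 108·56 = 6048 = 48·125 + 48, so x = 48.
Check: g(48) = 22·48 + 30 = 1086 = 8·125 + 86 ≡ 86 (mod 125).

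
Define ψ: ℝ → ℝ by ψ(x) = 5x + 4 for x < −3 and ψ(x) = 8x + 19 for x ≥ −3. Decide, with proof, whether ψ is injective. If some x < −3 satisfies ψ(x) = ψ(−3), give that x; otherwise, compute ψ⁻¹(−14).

Both pieces are strictly increasing (slopes 5 and 8), so each is injective on its own interval.
The left piece maps (−∞, −3) onto (−∞, −11); the right piece maps [−3, ∞) onto [−5, ∞).
These images are disjoint, so no value is attained by both pieces. Therefore ψ is injective.
Because the two images are disjoint, no x < −3 has ψ(x) = ψ(−3), so we compute ψ⁻¹(−14): −14 lies in (−∞, −11), so solve 5x + 4 = −14: x = (−14 − 4)/5 = −18/5.

-18/5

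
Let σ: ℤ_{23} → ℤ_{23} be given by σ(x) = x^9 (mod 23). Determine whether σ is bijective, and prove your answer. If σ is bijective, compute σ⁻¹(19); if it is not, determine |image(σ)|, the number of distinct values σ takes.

Since 23 is prime, the nonzero elements of ℤ_{23} form a cyclic group of order 22.
As gcd(9, 22) = 1, raising to the 9th power is a bijection on this group: if u^9 ≡ v^9 then (uv^{−1})^9 = 1, and the only element of order dividing gcd(9, 22) = 1 is 1, so u = v.
With σ(0) = 0 this makes σ injective on all of ℤ_{23}, hence bijective (finite equal-size domain and codomain). In particular σ is bijective.
Since σ is bijective, we find the preimage of 19. The inverse of x ↦ x^9 on (ℤ_{23})^× is x ↦ x^5, because 9·5 = 45 = 2·22 + 1 ≡ 1 (mod 22) and x^{22} = 1 for x ≠ 0 (Fermat). So σ⁻¹(19) = 19^5 mod 23.
Repeated squaring mod 23: 19^1 ≡ 19, 19^2 ≡ 19² = 361 ≡ 16, 19^4 ≡ 16² = 256 ≡ 3. Since 5 = 4 + 1, 19^5 ≡ 3·19: 3·19 = 57 ≡ 11. So 19^5 ≡ 11 (mod 23).
Hence σ⁻¹(19) = 11.

11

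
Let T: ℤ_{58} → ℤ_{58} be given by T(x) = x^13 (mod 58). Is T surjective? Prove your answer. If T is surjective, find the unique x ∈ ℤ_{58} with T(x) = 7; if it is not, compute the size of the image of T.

25

Computing x^13 mod 58 for each x (by repeated squaring, reducing mod 58 at every step), the values T(0), T(1), …, T(57) are: 0, 1, 14, 19, 22, 35, 34, 25, 18, 13, 26, 21, 12, 9, 2, 27, 20, 17, 8, 3, 16, 11, 4, 53, 52, 7, 10, 15, 28, 29, 30, 43, 48, 51, 6, 5, 54, 47, 42, 55, 50, 41, 38, 31, 56, 49, 46, 37, 32, 45, 40, 33, 24, 23, 36, 39, 44, 57.
Every element of ℤ_{58} appears exactly once in this list, so T is a bijection, and in particular surjective.
Since T is surjective, we read off the preimage of 7 from the same table: T(25) = 7, so T⁻¹(7) = 25.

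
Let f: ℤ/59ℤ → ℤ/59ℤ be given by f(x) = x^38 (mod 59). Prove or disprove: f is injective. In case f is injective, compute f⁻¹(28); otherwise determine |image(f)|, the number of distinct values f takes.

30

f(29): Repeated squaring mod 59: 29^1 ≡ 29, 29^2 ≡ 29² = 841 ≡ 15, 29^4 ≡ 15² = 225 ≡ 48, 29^8 ≡ 48² = 2304 ≡ 3, 29^16 ≡ 3² = 9, 29^32 ≡ 9² = 81 ≡ 22. Since 38 = 32 + 4 + 2, 29^38 ≡ 22·48·15: 22·48 = 1056 ≡ 53, then 53·15 = 795 ≡ 28. So 29^38 ≡ 28 (mod 59).
f(30): Repeated squaring mod 59: 30^1 ≡ 30, 30^2 ≡ 30² = 900 ≡ 15, 30^4 ≡ 15² = 225 ≡ 48, 30^8 ≡ 48² = 2304 ≡ 3, 30^16 ≡ 3² = 9, 30^32 ≡ 9² = 81 ≡ 22. Since 38 = 32 + 4 + 2, 30^38 ≡ 22·48·15: 22·48 = 1056 ≡ 53, then 53·15 = 795 ≡ 28. So 30^38 ≡ 28 (mod 59).
So f(29) = f(30) = 28 while 29 ≠ 30, so f is not injective.
Since f is not injective, we determine |image(f)|. Computing x^38 mod 59 for each x (by repeated squaring, reducing mod 59 at every step), the values f(0), f(1), …, f(58) are: 0, 1, 19, 36, 7, 48, 35, 26, 15, 57, 27, 53, 16, 29, 22, 17, 49, 25, 21, 12, 41, 51, 4, 45, 9, 3, 20, 46, 5, 28, 28, 5, 46, 20, 3, 9, 45, 4, 51, 41, 12, 21, 25, 49, 17, 22, 29, 16, 53, 27, 57, 15, 26, 35, 48, 7, 36, 19, 1.
The distinct values are {0, 1, 3, 4, 5, 7, 9, 12, 15, 16, 17, 19, 20, 21, 22, 25, 26, 27, 28, 29, 35, 36, 41, 45, 46, 48, 49, 51, 53, 57}; there are 30 of them.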